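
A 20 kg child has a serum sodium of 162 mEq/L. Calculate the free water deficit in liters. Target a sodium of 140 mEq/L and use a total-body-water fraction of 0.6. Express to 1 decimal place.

1.9 L

TBW = 0.6 · 20 = 12 L
Free water deficit = TBW · (Na/140 − 1)
= 12 · (162/140 − 1)
= 12 · 0.1571
= 1.89 L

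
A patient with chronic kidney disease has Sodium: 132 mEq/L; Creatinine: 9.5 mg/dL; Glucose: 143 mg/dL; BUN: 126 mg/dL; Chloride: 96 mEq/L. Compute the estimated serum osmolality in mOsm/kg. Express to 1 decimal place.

Calculated osmolality = 2·Na + glucose/18 + BUN/2.8
= 2·132 + 143/18 + 126/2.8
= 264 + 7.94 + 45
= 316.94 mOsm/kg

316.9 mOsm/kg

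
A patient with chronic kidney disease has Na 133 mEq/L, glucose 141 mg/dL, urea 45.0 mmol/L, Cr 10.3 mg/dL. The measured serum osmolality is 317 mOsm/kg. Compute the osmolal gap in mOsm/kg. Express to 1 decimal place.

Calculated osmolality = 2·Na + glucose/18 + urea
= 2·133 + 141/18 + 45
= 266 + 7.83 + 45
= 318.83 mOsm/kg ≈ 318.8 mOsm/kg
Osmolar gap = measured − calculated = 317 − 318.8 = -1.8 mOsm/kg

-1.8 mOsm/kg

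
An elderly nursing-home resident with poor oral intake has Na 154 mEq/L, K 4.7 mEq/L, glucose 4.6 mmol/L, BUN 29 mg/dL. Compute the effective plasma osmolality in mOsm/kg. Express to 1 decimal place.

Effective osmolality excludes urea (freely permeant across cell membranes):
2·Na + glucose
= 2·154 + 4.6
= 308 + 4.6
= 312.6 mOsm/kg

312.6 mOsm/kg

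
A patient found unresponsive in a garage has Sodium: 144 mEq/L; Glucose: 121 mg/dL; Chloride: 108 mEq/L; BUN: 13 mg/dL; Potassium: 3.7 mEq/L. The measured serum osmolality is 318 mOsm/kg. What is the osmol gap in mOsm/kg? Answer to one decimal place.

Calculated osmolality = 2·Na + glucose/18 + BUN/2.8
= 2·144 + 121/18 + 13/2.8
= 288 + 6.72 + 4.64
= 299.36 mOsm/kg ≈ 299.4 mOsm/kg
Osmolar gap = measured − calculated = 318 − 299.4 = 18.6 mOsm/kg

18.6 mOsm/kg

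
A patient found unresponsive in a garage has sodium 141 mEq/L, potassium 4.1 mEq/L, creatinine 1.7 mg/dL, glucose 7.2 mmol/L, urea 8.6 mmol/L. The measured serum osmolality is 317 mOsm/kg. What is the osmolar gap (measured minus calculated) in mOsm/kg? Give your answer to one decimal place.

19.2 mOsm/kg

Calculated osmolality = 2·Na + glucose + urea
= 2·141 + 7.2 + 8.6
= 282 + 7.20 + 8.60
= 297.8 mOsm/kg ≈ 297.8 mOsm/kg
Osmolar gap = measured − calculated = 317 − 297.8 = 19.2 mOsm/kg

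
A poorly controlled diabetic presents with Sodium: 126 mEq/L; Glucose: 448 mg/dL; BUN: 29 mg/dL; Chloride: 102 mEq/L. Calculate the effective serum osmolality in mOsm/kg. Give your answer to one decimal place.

276.9 mOsm/kg

Effective osmolality excludes urea (freely permeant across cell membranes):
2·Na + glucose/18
= 2·126 + 448/18
= 252 + 24.89
= 276.89 mOsm/kg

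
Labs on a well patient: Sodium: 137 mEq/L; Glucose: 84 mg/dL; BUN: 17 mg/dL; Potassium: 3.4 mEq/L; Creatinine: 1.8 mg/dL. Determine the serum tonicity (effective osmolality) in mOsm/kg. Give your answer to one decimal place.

Effective osmolality excludes urea (freely permeant across cell membranes):
2·Na + glucose/18
= 2·137 + 84/18
= 274 + 4.67
= 278.67 mOsm/kg

278.7 mOsm/kg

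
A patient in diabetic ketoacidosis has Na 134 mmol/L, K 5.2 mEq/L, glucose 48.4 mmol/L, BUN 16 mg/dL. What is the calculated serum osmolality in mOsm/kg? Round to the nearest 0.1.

322.1 mOsm/kg

Calculated osmolality = 2·Na + glucose + BUN/2.8
= 2·134 + 48.4 + 16/2.8
= 268 + 48.40 + 5.71
= 322.11 mOsm/kg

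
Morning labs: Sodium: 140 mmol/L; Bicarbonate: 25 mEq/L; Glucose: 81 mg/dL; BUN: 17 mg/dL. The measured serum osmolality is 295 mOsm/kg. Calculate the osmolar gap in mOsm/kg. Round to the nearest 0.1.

4.4 mOsm/kg

Calculated osmolality = 2·Na + glucose/18 + BUN/2.8
= 2·140 + 81/18 + 17/2.8
= 280 + 4.50 + 6.07
= 290.57 mOsm/kg ≈ 290.6 mOsm/kg
Osmolar gap = measured − calculated = 295 − 290.6 = 4.4 mOsm/kg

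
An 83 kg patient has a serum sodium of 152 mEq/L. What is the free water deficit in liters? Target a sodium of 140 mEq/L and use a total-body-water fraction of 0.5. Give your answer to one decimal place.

TBW = 0.5 · 83 = 41.5 L
Free water deficit = TBW · (Na/140 − 1)
= 41.5 · (152/140 − 1)
= 41.5 · 0.0857
= 3.56 L

3.6 L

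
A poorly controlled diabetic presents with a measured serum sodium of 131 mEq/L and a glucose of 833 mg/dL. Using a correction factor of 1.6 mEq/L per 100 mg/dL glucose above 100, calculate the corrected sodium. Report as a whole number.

143 mEq/L

Corrected Na = measured Na + 1.6 · (glucose − 100)/100
= 131 + 1.6 · (833 − 100)/100
= 131 + 11.7
= 142.7 mEq/L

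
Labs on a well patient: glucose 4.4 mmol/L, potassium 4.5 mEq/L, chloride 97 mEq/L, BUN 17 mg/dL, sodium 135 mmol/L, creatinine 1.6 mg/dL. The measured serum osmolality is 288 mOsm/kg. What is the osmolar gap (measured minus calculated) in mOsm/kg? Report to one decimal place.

7.5 mOsm/kg

Calculated osmolality = 2·Na + glucose + BUN/2.8
= 2·135 + 4.4 + 17/2.8
= 270 + 4.40 + 6.07
= 280.47 mOsm/kg ≈ 280.5 mOsm/kg
Osmolar gap = measured − calculated = 288 − 280.5 = 7.5 mOsm/kg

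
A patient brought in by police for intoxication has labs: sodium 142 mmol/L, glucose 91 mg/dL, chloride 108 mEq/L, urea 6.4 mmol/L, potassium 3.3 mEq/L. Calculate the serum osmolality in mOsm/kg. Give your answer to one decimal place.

295.5 mOsm/kg

Calculated osmolality = 2·Na + glucose/18 + urea
= 2·142 + 91/18 + 6.4
= 284 + 5.06 + 6.40
= 295.46 mOsm/kg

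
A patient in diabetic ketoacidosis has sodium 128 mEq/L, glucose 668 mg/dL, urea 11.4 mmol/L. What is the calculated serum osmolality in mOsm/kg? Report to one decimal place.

Calculated osmolality = 2·Na + glucose/18 + urea
= 2·128 + 668/18 + 11.4
= 256 + 37.11 + 11.40
= 304.51 mOsm/kg

304.5 mOsm/kg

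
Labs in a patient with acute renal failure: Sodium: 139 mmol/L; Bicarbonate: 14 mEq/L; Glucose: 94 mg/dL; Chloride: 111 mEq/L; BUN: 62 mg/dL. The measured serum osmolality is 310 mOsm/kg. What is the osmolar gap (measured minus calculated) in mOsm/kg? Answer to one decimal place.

4.6 mOsm/kg

Calculated osmolality = 2·Na + glucose/18 + BUN/2.8
= 2·139 + 94/18 + 62/2.8
= 278 + 5.22 + 22.14
= 305.36 mOsm/kg ≈ 305.4 mOsm/kg
Osmolar gap = measured − calculated = 310 − 305.4 = 4.6 mOsm/kg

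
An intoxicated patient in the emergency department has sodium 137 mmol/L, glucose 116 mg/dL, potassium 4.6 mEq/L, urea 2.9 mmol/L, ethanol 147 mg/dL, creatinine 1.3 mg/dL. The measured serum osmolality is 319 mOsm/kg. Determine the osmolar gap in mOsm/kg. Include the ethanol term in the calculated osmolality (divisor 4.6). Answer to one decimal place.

Calculated osmolality = 2·Na + glucose/18 + urea + ethanol/4.6
= 2·137 + 116/18 + 2.9 + 147/4.6
= 274 + 6.44 + 2.90 + 31.96
= 315.3 mOsm/kg ≈ 315.3 mOsm/kg
Osmolar gap = measured − calculated = 319 − 315.3 = 3.7 mOsm/kg

3.7 mOsm/kg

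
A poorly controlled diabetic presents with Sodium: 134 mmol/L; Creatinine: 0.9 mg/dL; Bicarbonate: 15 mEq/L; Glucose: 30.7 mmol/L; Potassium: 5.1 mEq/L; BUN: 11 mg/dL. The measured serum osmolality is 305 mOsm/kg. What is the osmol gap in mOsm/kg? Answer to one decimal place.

Calculated osmolality = 2·Na + glucose + BUN/2.8
= 2·134 + 30.7 + 11/2.8
= 268 + 30.70 + 3.93
= 302.63 mOsm/kg ≈ 302.6 mOsm/kg
Osmolar gap = measured − calculated = 305 − 302.6 = 2.4 mOsm/kg

2.4 mOsm/kg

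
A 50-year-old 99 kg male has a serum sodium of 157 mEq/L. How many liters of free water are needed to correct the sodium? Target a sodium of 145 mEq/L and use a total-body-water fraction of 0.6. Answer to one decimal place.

4.9 L

TBW = 0.6 · 99 = 59.4 L
Free water deficit = TBW · (Na/145 − 1)
= 59.4 · (157/145 − 1)
= 59.4 · 0.0828
= 4.92 L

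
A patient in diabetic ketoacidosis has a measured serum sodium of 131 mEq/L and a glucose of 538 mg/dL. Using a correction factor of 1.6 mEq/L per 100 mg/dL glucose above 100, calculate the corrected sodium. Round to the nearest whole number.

138 mEq/L

Corrected Na = measured Na + 1.6 · (glucose − 100)/100
= 131 + 1.6 · (538 − 100)/100
= 131 + 7
= 138 mEq/L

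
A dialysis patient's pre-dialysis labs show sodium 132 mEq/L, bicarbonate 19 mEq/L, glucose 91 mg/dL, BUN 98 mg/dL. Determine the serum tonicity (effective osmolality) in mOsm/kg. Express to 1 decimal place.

Effective osmolality excludes urea (freely permeant across cell membranes):
2·Na + glucose/18
= 2·132 + 91/18
= 264 + 5.06
= 269.06 mOsm/kg

269.1 mOsm/kg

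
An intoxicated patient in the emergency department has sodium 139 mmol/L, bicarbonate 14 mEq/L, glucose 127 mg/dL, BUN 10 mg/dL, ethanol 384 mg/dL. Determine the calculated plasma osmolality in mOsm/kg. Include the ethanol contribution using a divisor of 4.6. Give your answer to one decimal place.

372.1 mOsm/kg

Calculated osmolality = 2·Na + glucose/18 + BUN/2.8 + ethanol/4.6
= 2·139 + 127/18 + 10/2.8 + 384/4.6
= 278 + 7.06 + 3.57 + 83.48
= 372.11 mOsm/kg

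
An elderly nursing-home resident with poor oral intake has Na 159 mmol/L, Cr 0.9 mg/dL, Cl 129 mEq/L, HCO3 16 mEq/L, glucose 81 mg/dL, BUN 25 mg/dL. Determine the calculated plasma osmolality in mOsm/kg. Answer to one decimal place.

331.4 mOsm/kg

Calculated osmolality = 2·Na + glucose/18 + BUN/2.8
= 2·159 + 81/18 + 25/2.8
= 318 + 4.50 + 8.93
= 331.43 mOsm/kg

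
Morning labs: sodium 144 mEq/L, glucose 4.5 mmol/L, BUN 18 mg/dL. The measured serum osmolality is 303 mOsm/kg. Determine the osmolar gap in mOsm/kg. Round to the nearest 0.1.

Calculated osmolality = 2·Na + glucose + BUN/2.8
= 2·144 + 4.5 + 18/2.8
= 288 + 4.50 + 6.43
= 298.93 mOsm/kg ≈ 298.9 mOsm/kg
Osmolar gap = measured − calculated = 303 − 298.9 = 4.1 mOsm/kg

4.1 mOsm/kg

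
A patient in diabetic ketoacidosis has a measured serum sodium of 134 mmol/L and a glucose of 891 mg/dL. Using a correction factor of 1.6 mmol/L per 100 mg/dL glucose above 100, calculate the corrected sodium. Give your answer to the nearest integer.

147 mmol/L

Corrected Na = measured Na + 1.6 · (glucose − 100)/100
= 134 + 1.6 · (891 − 100)/100
= 134 + 12.7
= 146.7 mmol/L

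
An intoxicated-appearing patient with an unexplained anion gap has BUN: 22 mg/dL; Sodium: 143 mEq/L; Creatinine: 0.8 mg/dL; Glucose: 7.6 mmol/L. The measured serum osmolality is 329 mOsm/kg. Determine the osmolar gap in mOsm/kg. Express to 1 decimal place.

27.5 mOsm/kg

Calculated osmolality = 2·Na + glucose + BUN/2.8
= 2·143 + 7.6 + 22/2.8
= 286 + 7.60 + 7.86
= 301.46 mOsm/kg ≈ 301.5 mOsm/kg
Osmolar gap = measured − calculated = 329 − 301.5 = 27.5 mOsm/kg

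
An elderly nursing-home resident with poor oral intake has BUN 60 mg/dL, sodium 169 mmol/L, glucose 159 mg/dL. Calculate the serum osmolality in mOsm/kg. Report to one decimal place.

Calculated osmolality = 2·Na + glucose/18 + BUN/2.8
= 2·169 + 159/18 + 60/2.8
= 338 + 8.83 + 21.43
= 368.26 mOsm/kg

368.3 mOsm/kg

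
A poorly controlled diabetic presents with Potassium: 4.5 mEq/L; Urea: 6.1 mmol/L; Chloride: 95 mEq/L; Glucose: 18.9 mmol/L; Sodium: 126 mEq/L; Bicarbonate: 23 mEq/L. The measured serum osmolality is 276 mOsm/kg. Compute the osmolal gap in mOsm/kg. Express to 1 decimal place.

-1.0 mOsm/kg

Calculated osmolality = 2·Na + glucose + urea
= 2·126 + 18.9 + 6.1
= 252 + 18.90 + 6.10
= 277 mOsm/kg ≈ 277.0 mOsm/kg
Osmolar gap = measured − calculated = 276 − 277.0 = -1.0 mOsm/kg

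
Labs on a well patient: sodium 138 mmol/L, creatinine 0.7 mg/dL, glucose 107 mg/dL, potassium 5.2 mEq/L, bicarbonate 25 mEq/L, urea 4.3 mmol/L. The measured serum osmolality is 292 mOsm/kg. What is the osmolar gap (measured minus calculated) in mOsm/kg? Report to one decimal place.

Calculated osmolality = 2·Na + glucose/18 + urea
= 2·138 + 107/18 + 4.3
= 276 + 5.94 + 4.30
= 286.24 mOsm/kg ≈ 286.2 mOsm/kg
Osmolar gap = measured − calculated = 292 − 286.2 = 5.8 mOsm/kg

5.8 mOsm/kg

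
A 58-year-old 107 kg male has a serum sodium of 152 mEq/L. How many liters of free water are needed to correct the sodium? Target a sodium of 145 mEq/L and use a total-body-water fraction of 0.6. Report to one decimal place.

TBW = 0.6 · 107 = 64.2 L
Free water deficit = TBW · (Na/145 − 1)
= 64.2 · (152/145 − 1)
= 64.2 · 0.0483
= 3.1 L

3.1 L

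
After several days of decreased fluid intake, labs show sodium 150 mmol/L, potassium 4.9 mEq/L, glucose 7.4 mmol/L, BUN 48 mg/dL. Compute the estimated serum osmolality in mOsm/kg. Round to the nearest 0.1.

Calculated osmolality = 2·Na + glucose + BUN/2.8
= 2·150 + 7.4 + 48/2.8
= 300 + 7.40 + 17.14
= 324.54 mOsm/kg

324.5 mOsm/kg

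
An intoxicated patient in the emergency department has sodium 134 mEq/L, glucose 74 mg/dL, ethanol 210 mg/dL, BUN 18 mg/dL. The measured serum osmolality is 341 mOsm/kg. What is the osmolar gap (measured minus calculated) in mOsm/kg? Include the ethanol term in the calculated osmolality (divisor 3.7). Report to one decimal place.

Calculated osmolality = 2·Na + glucose/18 + BUN/2.8 + ethanol/3.7
= 2·134 + 74/18 + 18/2.8 + 210/3.7
= 268 + 4.11 + 6.43 + 56.76
= 335.3 mOsm/kg ≈ 335.3 mOsm/kg
Osmolar gap = measured − calculated = 341 − 335.3 = 5.7 mOsm/kg

5.7 mOsm/kg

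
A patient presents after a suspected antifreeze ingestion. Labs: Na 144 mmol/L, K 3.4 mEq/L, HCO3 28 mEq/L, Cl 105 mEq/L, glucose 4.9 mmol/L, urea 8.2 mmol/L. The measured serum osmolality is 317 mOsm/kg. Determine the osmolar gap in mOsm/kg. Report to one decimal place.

15.9 mOsm/kg

Calculated osmolality = 2·Na + glucose + urea
= 2·144 + 4.9 + 8.2
= 288 + 4.90 + 8.20
= 301.1 mOsm/kg ≈ 301.1 mOsm/kg
Osmolar gap = measured − calculated = 317 − 301.1 = 15.9 mOsm/kg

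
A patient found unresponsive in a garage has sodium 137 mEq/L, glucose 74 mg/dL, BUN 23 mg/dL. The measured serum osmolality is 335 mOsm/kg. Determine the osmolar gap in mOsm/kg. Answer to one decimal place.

48.7 mOsm/kg

Calculated osmolality = 2·Na + glucose/18 + BUN/2.8
= 2·137 + 74/18 + 23/2.8
= 274 + 4.11 + 8.21
= 286.32 mOsm/kg ≈ 286.3 mOsm/kg
Osmolar gap = measured − calculated = 335 − 286.3 = 48.7 mOsm/kg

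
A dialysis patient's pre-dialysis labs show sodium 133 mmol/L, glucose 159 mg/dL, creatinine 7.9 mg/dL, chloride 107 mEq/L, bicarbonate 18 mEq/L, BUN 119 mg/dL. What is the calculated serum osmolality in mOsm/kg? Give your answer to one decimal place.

317.3 mOsm/kg

Calculated osmolality = 2·Na + glucose/18 + BUN/2.8
= 2·133 + 159/18 + 119/2.8
= 266 + 8.83 + 42.50
= 317.33 mOsm/kg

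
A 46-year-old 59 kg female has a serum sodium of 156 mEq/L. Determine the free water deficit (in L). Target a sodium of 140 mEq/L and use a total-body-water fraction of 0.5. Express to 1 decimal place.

TBW = 0.5 · 59 = 29.5 L
Free water deficit = TBW · (Na/140 − 1)
= 29.5 · (156/140 − 1)
= 29.5 · 0.1143
= 3.37 L

3.4 L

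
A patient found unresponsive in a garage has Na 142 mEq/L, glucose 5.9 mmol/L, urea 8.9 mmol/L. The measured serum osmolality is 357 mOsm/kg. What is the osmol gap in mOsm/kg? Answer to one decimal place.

58.2 mOsm/kg

Calculated osmolality = 2·Na + glucose + urea
= 2·142 + 5.9 + 8.9
= 284 + 5.90 + 8.90
= 298.8 mOsm/kg ≈ 298.8 mOsm/kg
Osmolar gap = measured − calculated = 357 − 298.8 = 58.2 mOsm/kg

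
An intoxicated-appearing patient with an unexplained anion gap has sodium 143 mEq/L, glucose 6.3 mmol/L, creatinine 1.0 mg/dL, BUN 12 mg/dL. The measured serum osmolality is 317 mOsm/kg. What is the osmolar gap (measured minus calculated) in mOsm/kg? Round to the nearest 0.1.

20.4 mOsm/kg

Calculated osmolality = 2·Na + glucose + BUN/2.8
= 2·143 + 6.3 + 12/2.8
= 286 + 6.30 + 4.29
= 296.59 mOsm/kg ≈ 296.6 mOsm/kg
Osmolar gap = measured − calculated = 317 − 296.6 = 20.4 mOsm/kg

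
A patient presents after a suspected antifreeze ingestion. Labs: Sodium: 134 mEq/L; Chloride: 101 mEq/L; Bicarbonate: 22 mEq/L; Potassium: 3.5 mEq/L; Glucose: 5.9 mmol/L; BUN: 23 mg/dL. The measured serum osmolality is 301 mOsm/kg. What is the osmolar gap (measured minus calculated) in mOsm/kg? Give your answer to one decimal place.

18.9 mOsm/kg

Calculated osmolality = 2·Na + glucose + BUN/2.8
= 2·134 + 5.9 + 23/2.8
= 268 + 5.90 + 8.21
= 282.11 mOsm/kg ≈ 282.1 mOsm/kg
Osmolar gap = measured − calculated = 301 − 282.1 = 18.9 mOsm/kg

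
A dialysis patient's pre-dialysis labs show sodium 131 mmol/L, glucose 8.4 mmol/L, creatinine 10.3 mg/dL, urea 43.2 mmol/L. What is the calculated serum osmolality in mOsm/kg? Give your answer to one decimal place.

313.6 mOsm/kg

Calculated osmolality = 2·Na + glucose + urea
= 2·131 + 8.4 + 43.2
= 262 + 8.40 + 43.20
= 313.6 mOsm/kg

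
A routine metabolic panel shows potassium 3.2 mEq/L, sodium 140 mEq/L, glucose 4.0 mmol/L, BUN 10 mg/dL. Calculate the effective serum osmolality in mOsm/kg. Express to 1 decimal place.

Effective osmolality excludes urea (freely permeant across cell membranes):
2·Na + glucose
= 2·140 + 4
= 280 + 4
= 284 mOsm/kg

284.0 mOsm/kg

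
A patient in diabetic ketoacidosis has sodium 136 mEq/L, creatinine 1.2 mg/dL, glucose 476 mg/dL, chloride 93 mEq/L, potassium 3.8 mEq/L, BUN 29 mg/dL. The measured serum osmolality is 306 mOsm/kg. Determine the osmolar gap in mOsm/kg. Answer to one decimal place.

Calculated osmolality = 2·Na + glucose/18 + BUN/2.8
= 2·136 + 476/18 + 29/2.8
= 272 + 26.44 + 10.36
= 308.8 mOsm/kg ≈ 308.8 mOsm/kg
Osmolar gap = measured − calculated = 306 − 308.8 = -2.8 mOsm/kg

-2.8 mOsm/kg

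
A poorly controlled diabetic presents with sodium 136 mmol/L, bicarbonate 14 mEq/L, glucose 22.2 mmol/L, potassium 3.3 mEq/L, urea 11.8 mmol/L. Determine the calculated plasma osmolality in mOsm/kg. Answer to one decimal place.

306.0 mOsm/kg

Calculated osmolality = 2·Na + glucose + urea
= 2·136 + 22.2 + 11.8
= 272 + 22.20 + 11.80
= 306 mOsm/kg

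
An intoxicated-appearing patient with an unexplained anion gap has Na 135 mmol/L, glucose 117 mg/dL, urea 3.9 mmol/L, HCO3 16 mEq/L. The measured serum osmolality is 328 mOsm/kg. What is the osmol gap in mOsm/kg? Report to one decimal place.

47.6 mOsm/kg

Calculated osmolality = 2·Na + glucose/18 + urea
= 2·135 + 117/18 + 3.9
= 270 + 6.50 + 3.90
= 280.4 mOsm/kg ≈ 280.4 mOsm/kg
Osmolar gap = measured − calculated = 328 − 280.4 = 47.6 mOsm/kg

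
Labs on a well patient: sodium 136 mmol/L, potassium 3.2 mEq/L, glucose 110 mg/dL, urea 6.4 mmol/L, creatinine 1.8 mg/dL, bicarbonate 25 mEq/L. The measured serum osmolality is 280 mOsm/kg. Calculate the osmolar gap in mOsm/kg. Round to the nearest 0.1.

-4.5 mOsm/kg

Calculated osmolality = 2·Na + glucose/18 + urea
= 2·136 + 110/18 + 6.4
= 272 + 6.11 + 6.40
= 284.51 mOsm/kg ≈ 284.5 mOsm/kg
Osmolar gap = measured − calculated = 280 − 284.5 = -4.5 mOsm/kg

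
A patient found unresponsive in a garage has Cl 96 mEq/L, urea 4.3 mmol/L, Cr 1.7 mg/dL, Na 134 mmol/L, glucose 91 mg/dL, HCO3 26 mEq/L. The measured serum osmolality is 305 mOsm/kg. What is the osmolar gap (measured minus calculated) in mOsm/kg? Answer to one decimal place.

27.6 mOsm/kg

Calculated osmolality = 2·Na + glucose/18 + urea
= 2·134 + 91/18 + 4.3
= 268 + 5.06 + 4.30
= 277.36 mOsm/kg ≈ 277.4 mOsm/kg
Osmolar gap = measured − calculated = 305 − 277.4 = 27.6 mOsm/kg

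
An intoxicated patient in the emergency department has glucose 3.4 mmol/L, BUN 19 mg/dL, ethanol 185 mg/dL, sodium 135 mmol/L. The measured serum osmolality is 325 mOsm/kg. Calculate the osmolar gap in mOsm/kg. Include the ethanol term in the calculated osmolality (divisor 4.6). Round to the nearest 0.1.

Calculated osmolality = 2·Na + glucose + BUN/2.8 + ethanol/4.6
= 2·135 + 3.4 + 19/2.8 + 185/4.6
= 270 + 3.40 + 6.79 + 40.22
= 320.41 mOsm/kg ≈ 320.4 mOsm/kg
Osmolar gap = measured − calculated = 325 − 320.4 = 4.6 mOsm/kg

4.6 mOsm/kg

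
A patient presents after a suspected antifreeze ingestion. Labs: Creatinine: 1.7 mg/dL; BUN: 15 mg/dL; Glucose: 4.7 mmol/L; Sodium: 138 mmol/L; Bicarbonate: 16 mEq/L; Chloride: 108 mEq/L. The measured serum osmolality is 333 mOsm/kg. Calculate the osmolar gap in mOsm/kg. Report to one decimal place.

46.9 mOsm/kg

Calculated osmolality = 2·Na + glucose + BUN/2.8
= 2·138 + 4.7 + 15/2.8
= 276 + 4.70 + 5.36
= 286.06 mOsm/kg ≈ 286.1 mOsm/kg
Osmolar gap = measured − calculated = 333 − 286.1 = 46.9 mOsm/kg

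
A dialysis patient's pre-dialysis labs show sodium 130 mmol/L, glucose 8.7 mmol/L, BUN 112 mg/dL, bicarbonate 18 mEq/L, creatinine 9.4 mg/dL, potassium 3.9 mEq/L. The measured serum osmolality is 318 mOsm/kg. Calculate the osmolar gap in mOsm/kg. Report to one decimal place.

Calculated osmolality = 2·Na + glucose + BUN/2.8
= 2·130 + 8.7 + 112/2.8
= 260 + 8.70 + 40
= 308.7 mOsm/kg ≈ 308.7 mOsm/kg
Osmolar gap = measured − calculated = 318 − 308.7 = 9.3 mOsm/kg

9.3 mOsm/kg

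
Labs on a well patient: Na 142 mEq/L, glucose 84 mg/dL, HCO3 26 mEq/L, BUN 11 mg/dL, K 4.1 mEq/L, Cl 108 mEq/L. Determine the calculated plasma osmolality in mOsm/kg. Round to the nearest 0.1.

292.6 mOsm/kg

Calculated osmolality = 2·Na + glucose/18 + BUN/2.8
= 2·142 + 84/18 + 11/2.8
= 284 + 4.67 + 3.93
= 292.6 mOsm/kg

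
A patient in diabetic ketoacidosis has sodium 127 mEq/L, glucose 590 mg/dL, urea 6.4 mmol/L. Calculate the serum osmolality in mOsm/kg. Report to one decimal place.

Calculated osmolality = 2·Na + glucose/18 + urea
= 2·127 + 590/18 + 6.4
= 254 + 32.78 + 6.40
= 293.18 mOsm/kg

293.2 mOsm/kg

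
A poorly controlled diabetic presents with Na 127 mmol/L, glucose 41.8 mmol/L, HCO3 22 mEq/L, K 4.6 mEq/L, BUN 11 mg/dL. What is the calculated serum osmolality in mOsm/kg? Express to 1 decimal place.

299.7 mOsm/kg

Calculated osmolality = 2·Na + glucose + BUN/2.8
= 2·127 + 41.8 + 11/2.8
= 254 + 41.80 + 3.93
= 299.73 mOsm/kg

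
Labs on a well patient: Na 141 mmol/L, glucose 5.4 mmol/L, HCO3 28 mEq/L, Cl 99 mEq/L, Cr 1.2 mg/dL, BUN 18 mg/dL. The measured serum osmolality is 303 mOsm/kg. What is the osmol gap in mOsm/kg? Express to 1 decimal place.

9.2 mOsm/kg

Calculated osmolality = 2·Na + glucose + BUN/2.8
= 2·141 + 5.4 + 18/2.8
= 282 + 5.40 + 6.43
= 293.83 mOsm/kg ≈ 293.8 mOsm/kg
Osmolar gap = measured − calculated = 303 − 293.8 = 9.2 mOsm/kg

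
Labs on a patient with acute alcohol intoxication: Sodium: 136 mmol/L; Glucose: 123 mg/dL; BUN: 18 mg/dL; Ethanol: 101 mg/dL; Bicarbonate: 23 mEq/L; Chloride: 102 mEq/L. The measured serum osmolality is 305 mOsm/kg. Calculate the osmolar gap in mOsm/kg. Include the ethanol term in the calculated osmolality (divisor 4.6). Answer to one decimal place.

Calculated osmolality = 2·Na + glucose/18 + BUN/2.8 + ethanol/4.6
= 2·136 + 123/18 + 18/2.8 + 101/4.6
= 272 + 6.83 + 6.43 + 21.96
= 307.22 mOsm/kg ≈ 307.2 mOsm/kg
Osmolar gap = measured − calculated = 305 − 307.2 = -2.2 mOsm/kg

-2.2 mOsm/kg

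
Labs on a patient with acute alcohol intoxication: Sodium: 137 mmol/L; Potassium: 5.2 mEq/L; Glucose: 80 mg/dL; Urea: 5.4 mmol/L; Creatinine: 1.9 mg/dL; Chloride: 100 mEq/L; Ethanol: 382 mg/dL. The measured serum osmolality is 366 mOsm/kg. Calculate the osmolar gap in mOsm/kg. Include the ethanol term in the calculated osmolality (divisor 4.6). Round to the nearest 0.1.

Calculated osmolality = 2·Na + glucose/18 + urea + ethanol/4.6
= 2·137 + 80/18 + 5.4 + 382/4.6
= 274 + 4.44 + 5.40 + 83.04
= 366.88 mOsm/kg ≈ 366.9 mOsm/kg
Osmolar gap = measured − calculated = 366 − 366.9 = -0.9 mOsm/kg

-0.9 mOsm/kg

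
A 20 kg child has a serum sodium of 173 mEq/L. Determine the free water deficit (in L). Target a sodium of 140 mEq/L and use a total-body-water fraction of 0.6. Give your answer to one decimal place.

2.8 L

TBW = 0.6 · 20 = 12 L
Free water deficit = TBW · (Na/140 − 1)
= 12 · (173/140 − 1)
= 12 · 0.2357
= 2.83 L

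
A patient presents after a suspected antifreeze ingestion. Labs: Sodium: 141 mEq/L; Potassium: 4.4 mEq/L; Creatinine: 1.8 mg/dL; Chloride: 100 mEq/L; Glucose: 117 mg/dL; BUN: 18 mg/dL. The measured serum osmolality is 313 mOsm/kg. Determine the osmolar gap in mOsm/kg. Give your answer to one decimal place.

18.1 mOsm/kg

Calculated osmolality = 2·Na + glucose/18 + BUN/2.8
= 2·141 + 117/18 + 18/2.8
= 282 + 6.50 + 6.43
= 294.93 mOsm/kg ≈ 294.9 mOsm/kg
Osmolar gap = measured − calculated = 313 − 294.9 = 18.1 mOsm/kg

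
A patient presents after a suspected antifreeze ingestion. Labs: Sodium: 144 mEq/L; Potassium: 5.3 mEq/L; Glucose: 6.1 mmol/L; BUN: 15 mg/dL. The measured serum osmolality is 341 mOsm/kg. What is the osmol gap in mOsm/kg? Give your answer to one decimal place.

41.5 mOsm/kg

Calculated osmolality = 2·Na + glucose + BUN/2.8
= 2·144 + 6.1 + 15/2.8
= 288 + 6.10 + 5.36
= 299.46 mOsm/kg ≈ 299.5 mOsm/kg
Osmolar gap = measured − calculated = 341 − 299.5 = 41.5 mOsm/kg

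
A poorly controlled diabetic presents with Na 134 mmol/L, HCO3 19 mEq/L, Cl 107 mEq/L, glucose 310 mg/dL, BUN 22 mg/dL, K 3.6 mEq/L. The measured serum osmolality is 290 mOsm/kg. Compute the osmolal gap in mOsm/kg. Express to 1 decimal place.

Calculated osmolality = 2·Na + glucose/18 + BUN/2.8
= 2·134 + 310/18 + 22/2.8
= 268 + 17.22 + 7.86
= 293.08 mOsm/kg ≈ 293.1 mOsm/kg
Osmolar gap = measured − calculated = 290 − 293.1 = -3.1 mOsm/kg

-3.1 mOsm/kg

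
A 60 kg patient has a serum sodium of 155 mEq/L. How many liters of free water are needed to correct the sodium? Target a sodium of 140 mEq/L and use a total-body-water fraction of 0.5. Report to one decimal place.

3.2 L

TBW = 0.5 · 60 = 30 L
Free water deficit = TBW · (Na/140 − 1)
= 30 · (155/140 − 1)
= 30 · 0.1071
= 3.21 L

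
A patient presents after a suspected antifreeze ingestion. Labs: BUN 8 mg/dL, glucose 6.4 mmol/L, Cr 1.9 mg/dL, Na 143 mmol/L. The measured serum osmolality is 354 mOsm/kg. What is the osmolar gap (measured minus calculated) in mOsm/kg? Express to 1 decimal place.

Calculated osmolality = 2·Na + glucose + BUN/2.8
= 2·143 + 6.4 + 8/2.8
= 286 + 6.40 + 2.86
= 295.26 mOsm/kg ≈ 295.3 mOsm/kg
Osmolar gap = measured − calculated = 354 − 295.3 = 58.7 mOsm/kg

58.7 mOsm/kg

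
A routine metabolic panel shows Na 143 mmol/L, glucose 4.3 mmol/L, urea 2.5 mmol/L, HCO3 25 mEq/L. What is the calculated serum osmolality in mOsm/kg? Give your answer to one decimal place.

Calculated osmolality = 2·Na + glucose + urea
= 2·143 + 4.3 + 2.5
= 286 + 4.30 + 2.50
= 292.8 mOsm/kg

292.8 mOsm/kg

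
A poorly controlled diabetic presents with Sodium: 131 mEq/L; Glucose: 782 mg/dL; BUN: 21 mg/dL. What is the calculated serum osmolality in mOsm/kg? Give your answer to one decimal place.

Calculated osmolality = 2·Na + glucose/18 + BUN/2.8
= 2·131 + 782/18 + 21/2.8
= 262 + 43.44 + 7.50
= 312.94 mOsm/kg

312.9 mOsm/kg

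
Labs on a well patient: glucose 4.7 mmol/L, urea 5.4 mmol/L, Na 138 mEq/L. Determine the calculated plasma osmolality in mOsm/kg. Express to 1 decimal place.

286.1 mOsm/kg

Calculated osmolality = 2·Na + glucose + urea
= 2·138 + 4.7 + 5.4
= 276 + 4.70 + 5.40
= 286.1 mOsm/kg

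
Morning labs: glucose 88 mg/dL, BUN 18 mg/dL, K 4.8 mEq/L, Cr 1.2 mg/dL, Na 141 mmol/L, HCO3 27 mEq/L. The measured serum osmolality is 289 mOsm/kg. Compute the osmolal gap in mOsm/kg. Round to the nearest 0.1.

Calculated osmolality = 2·Na + glucose/18 + BUN/2.8
= 2·141 + 88/18 + 18/2.8
= 282 + 4.89 + 6.43
= 293.32 mOsm/kg ≈ 293.3 mOsm/kg
Osmolar gap = measured − calculated = 289 − 293.3 = -4.3 mOsm/kg

-4.3 mOsm/kg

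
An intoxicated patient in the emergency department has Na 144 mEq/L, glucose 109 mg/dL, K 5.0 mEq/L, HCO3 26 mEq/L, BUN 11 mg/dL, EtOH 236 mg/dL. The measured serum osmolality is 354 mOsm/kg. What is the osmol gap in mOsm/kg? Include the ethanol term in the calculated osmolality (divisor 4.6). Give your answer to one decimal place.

4.7 mOsm/kg

Calculated osmolality = 2·Na + glucose/18 + BUN/2.8 + ethanol/4.6
= 2·144 + 109/18 + 11/2.8 + 236/4.6
= 288 + 6.06 + 3.93 + 51.30
= 349.29 mOsm/kg ≈ 349.3 mOsm/kg
Osmolar gap = measured − calculated = 354 − 349.3 = 4.7 mOsm/kg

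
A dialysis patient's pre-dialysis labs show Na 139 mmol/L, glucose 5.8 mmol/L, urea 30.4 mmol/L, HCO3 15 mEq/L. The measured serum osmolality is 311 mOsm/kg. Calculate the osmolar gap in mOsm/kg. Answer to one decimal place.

-3.2 mOsm/kg

Calculated osmolality = 2·Na + glucose + urea
= 2·139 + 5.8 + 30.4
= 278 + 5.80 + 30.40
= 314.2 mOsm/kg ≈ 314.2 mOsm/kg
Osmolar gap = measured − calculated = 311 − 314.2 = -3.2 mOsm/kg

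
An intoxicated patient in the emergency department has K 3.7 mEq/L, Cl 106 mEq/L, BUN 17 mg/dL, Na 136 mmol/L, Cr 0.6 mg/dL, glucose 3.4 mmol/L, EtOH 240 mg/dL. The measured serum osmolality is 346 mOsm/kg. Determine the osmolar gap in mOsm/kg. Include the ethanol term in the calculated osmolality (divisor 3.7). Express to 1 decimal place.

-0.3 mOsm/kg

Calculated osmolality = 2·Na + glucose + BUN/2.8 + ethanol/3.7
= 2·136 + 3.4 + 17/2.8 + 240/3.7
= 272 + 3.40 + 6.07 + 64.86
= 346.33 mOsm/kg ≈ 346.3 mOsm/kg
Osmolar gap = measured − calculated = 346 − 346.3 = -0.3 mOsm/kg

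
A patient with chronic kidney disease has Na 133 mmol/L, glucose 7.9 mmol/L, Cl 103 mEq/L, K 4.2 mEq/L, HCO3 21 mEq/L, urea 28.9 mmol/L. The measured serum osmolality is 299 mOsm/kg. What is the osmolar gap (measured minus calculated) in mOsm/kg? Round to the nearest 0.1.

Calculated osmolality = 2·Na + glucose + urea
= 2·133 + 7.9 + 28.9
= 266 + 7.90 + 28.90
= 302.8 mOsm/kg ≈ 302.8 mOsm/kg
Osmolar gap = measured − calculated = 299 − 302.8 = -3.8 mOsm/kg

-3.8 mOsm/kg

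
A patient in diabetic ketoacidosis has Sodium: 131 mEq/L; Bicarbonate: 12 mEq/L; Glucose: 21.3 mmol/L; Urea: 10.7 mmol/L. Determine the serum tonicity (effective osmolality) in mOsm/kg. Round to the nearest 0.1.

Effective osmolality excludes urea (freely permeant across cell membranes):
2·Na + glucose
= 2·131 + 21.3
= 262 + 21.3
= 283.3 mOsm/kg

283.3 mOsm/kg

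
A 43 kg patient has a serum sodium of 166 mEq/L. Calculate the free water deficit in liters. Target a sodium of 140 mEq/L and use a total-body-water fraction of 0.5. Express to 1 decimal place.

4.0 L

TBW = 0.5 · 43 = 21.5 L
Free water deficit = TBW · (Na/140 − 1)
= 21.5 · (166/140 − 1)
= 21.5 · 0.1857
= 3.99 L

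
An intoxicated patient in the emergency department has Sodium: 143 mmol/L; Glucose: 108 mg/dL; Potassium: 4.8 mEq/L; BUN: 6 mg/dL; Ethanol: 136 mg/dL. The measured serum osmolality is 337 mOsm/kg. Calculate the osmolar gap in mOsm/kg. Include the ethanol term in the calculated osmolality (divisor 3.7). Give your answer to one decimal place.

Calculated osmolality = 2·Na + glucose/18 + BUN/2.8 + ethanol/3.7
= 2·143 + 108/18 + 6/2.8 + 136/3.7
= 286 + 6 + 2.14 + 36.76
= 330.9 mOsm/kg ≈ 330.9 mOsm/kg
Osmolar gap = measured − calculated = 337 − 330.9 = 6.1 mOsm/kg

6.1 mOsm/kg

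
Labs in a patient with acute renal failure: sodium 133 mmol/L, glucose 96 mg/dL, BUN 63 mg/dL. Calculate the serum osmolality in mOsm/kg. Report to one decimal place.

293.8 mOsm/kg

Calculated osmolality = 2·Na + glucose/18 + BUN/2.8
= 2·133 + 96/18 + 63/2.8
= 266 + 5.33 + 22.50
= 293.83 mOsm/kg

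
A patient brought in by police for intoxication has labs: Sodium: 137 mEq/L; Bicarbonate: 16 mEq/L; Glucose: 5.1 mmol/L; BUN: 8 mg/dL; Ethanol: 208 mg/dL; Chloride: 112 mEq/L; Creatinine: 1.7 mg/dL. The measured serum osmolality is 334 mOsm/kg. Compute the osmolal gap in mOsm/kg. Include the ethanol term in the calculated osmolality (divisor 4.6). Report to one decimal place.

6.8 mOsm/kg

Calculated osmolality = 2·Na + glucose + BUN/2.8 + ethanol/4.6
= 2·137 + 5.1 + 8/2.8 + 208/4.6
= 274 + 5.10 + 2.86 + 45.22
= 327.18 mOsm/kg ≈ 327.2 mOsm/kg
Osmolar gap = measured − calculated = 334 − 327.2 = 6.8 mOsm/kg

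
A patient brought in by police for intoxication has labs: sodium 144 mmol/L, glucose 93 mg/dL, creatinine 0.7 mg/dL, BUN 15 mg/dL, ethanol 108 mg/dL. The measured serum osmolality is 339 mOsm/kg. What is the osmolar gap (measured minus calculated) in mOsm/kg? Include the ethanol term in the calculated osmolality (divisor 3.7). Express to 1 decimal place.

Calculated osmolality = 2·Na + glucose/18 + BUN/2.8 + ethanol/3.7
= 2·144 + 93/18 + 15/2.8 + 108/3.7
= 288 + 5.17 + 5.36 + 29.19
= 327.72 mOsm/kg ≈ 327.7 mOsm/kg
Osmolar gap = measured − calculated = 339 − 327.7 = 11.3 mOsm/kg

11.3 mOsm/kg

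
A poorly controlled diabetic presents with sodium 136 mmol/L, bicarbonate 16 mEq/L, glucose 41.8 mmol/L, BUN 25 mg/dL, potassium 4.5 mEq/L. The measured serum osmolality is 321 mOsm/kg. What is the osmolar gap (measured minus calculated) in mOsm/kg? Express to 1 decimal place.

Calculated osmolality = 2·Na + glucose + BUN/2.8
= 2·136 + 41.8 + 25/2.8
= 272 + 41.80 + 8.93
= 322.73 mOsm/kg ≈ 322.7 mOsm/kg
Osmolar gap = measured − calculated = 321 − 322.7 = -1.7 mOsm/kg

-1.7 mOsm/kg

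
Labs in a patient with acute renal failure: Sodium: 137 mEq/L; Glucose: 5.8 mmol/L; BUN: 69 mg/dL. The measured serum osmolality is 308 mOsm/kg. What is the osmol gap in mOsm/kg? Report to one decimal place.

3.6 mOsm/kg

Calculated osmolality = 2·Na + glucose + BUN/2.8
= 2·137 + 5.8 + 69/2.8
= 274 + 5.80 + 24.64
= 304.44 mOsm/kg ≈ 304.4 mOsm/kg
Osmolar gap = measured − calculated = 308 − 304.4 = 3.6 mOsm/kg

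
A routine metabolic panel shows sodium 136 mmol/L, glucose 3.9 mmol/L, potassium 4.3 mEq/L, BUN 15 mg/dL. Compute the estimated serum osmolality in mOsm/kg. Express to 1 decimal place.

Calculated osmolality = 2·Na + glucose + BUN/2.8
= 2·136 + 3.9 + 15/2.8
= 272 + 3.90 + 5.36
= 281.26 mOsm/kg

281.3 mOsm/kg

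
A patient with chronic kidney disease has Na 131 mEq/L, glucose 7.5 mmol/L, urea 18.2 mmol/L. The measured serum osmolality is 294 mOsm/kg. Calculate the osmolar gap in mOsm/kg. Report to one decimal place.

Calculated osmolality = 2·Na + glucose + urea
= 2·131 + 7.5 + 18.2
= 262 + 7.50 + 18.20
= 287.7 mOsm/kg ≈ 287.7 mOsm/kg
Osmolar gap = measured − calculated = 294 − 287.7 = 6.3 mOsm/kg

6.3 mOsm/kg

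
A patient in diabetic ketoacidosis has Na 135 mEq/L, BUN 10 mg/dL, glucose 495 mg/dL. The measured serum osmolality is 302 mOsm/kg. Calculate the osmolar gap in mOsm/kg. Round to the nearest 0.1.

0.9 mOsm/kg

Calculated osmolality = 2·Na + glucose/18 + BUN/2.8
= 2·135 + 495/18 + 10/2.8
= 270 + 27.50 + 3.57
= 301.07 mOsm/kg ≈ 301.1 mOsm/kg
Osmolar gap = measured − calculated = 302 − 301.1 = 0.9 mOsm/kg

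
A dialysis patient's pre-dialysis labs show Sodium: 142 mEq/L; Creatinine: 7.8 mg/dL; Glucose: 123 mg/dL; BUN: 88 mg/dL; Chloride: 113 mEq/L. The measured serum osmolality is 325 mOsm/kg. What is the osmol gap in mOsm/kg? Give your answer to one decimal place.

Calculated osmolality = 2·Na + glucose/18 + BUN/2.8
= 2·142 + 123/18 + 88/2.8
= 284 + 6.83 + 31.43
= 322.26 mOsm/kg ≈ 322.3 mOsm/kg
Osmolar gap = measured − calculated = 325 − 322.3 = 2.7 mOsm/kg

2.7 mOsm/kg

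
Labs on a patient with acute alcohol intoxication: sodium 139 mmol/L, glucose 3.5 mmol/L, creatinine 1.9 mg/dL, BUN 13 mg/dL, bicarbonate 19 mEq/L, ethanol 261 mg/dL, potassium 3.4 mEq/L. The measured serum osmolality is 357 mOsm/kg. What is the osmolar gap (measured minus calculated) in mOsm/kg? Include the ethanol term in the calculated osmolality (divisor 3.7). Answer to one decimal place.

0.3 mOsm/kg

Calculated osmolality = 2·Na + glucose + BUN/2.8 + ethanol/3.7
= 2·139 + 3.5 + 13/2.8 + 261/3.7
= 278 + 3.50 + 4.64 + 70.54
= 356.68 mOsm/kg ≈ 356.7 mOsm/kg
Osmolar gap = measured − calculated = 357 − 356.7 = 0.3 mOsm/kg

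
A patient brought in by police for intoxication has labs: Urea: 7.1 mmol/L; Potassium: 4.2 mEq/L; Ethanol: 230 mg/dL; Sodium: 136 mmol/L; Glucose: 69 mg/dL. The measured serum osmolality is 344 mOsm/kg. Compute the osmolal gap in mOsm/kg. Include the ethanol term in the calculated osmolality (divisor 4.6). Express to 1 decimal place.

11.1 mOsm/kg

Calculated osmolality = 2·Na + glucose/18 + urea + ethanol/4.6
= 2·136 + 69/18 + 7.1 + 230/4.6
= 272 + 3.83 + 7.10 + 50
= 332.93 mOsm/kg ≈ 332.9 mOsm/kg
Osmolar gap = measured − calculated = 344 − 332.9 = 11.1 mOsm/kg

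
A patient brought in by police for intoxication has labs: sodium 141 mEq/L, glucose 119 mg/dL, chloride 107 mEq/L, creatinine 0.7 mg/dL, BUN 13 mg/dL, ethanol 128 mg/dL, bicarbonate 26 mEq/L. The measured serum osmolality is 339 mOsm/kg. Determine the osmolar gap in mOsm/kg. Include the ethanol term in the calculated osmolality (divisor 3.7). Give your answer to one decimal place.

11.2 mOsm/kg

Calculated osmolality = 2·Na + glucose/18 + BUN/2.8 + ethanol/3.7
= 2·141 + 119/18 + 13/2.8 + 128/3.7
= 282 + 6.61 + 4.64 + 34.59
= 327.84 mOsm/kg ≈ 327.8 mOsm/kg
Osmolar gap = measured − calculated = 339 − 327.8 = 11.2 mOsm/kg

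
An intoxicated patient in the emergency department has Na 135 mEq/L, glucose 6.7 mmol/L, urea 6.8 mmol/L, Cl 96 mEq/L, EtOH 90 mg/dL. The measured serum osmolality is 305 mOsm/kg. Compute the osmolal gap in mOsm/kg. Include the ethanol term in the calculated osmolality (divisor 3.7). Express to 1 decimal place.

-2.8 mOsm/kg

Calculated osmolality = 2·Na + glucose + urea + ethanol/3.7
= 2·135 + 6.7 + 6.8 + 90/3.7
= 270 + 6.70 + 6.80 + 24.32
= 307.82 mOsm/kg ≈ 307.8 mOsm/kg
Osmolar gap = measured − calculated = 305 − 307.8 = -2.8 mOsm/kg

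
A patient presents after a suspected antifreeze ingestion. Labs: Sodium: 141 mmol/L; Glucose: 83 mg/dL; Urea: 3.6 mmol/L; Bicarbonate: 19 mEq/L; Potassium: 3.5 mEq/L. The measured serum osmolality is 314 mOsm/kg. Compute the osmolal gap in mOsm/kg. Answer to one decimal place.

Calculated osmolality = 2·Na + glucose/18 + urea
= 2·141 + 83/18 + 3.6
= 282 + 4.61 + 3.60
= 290.21 mOsm/kg ≈ 290.2 mOsm/kg
Osmolar gap = measured − calculated = 314 − 290.2 = 23.8 mOsm/kg

23.8 mOsm/kg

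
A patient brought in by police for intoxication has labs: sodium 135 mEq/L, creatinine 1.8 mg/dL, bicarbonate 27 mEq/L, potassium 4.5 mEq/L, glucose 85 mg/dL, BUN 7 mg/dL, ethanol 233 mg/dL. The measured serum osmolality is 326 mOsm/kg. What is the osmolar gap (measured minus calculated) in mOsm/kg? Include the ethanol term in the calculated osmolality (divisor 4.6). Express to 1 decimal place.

Calculated osmolality = 2·Na + glucose/18 + BUN/2.8 + ethanol/4.6
= 2·135 + 85/18 + 7/2.8 + 233/4.6
= 270 + 4.72 + 2.50 + 50.65
= 327.87 mOsm/kg ≈ 327.9 mOsm/kg
Osmolar gap = measured − calculated = 326 − 327.9 = -1.9 mOsm/kg

-1.9 mOsm/kg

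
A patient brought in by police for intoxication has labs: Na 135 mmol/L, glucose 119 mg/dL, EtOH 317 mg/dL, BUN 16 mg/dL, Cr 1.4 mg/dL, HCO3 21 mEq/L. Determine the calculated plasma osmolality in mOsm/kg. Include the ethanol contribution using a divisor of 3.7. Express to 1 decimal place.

Calculated osmolality = 2·Na + glucose/18 + BUN/2.8 + ethanol/3.7
= 2·135 + 119/18 + 16/2.8 + 317/3.7
= 270 + 6.61 + 5.71 + 85.68
= 368 mOsm/kg

368.0 mOsm/kg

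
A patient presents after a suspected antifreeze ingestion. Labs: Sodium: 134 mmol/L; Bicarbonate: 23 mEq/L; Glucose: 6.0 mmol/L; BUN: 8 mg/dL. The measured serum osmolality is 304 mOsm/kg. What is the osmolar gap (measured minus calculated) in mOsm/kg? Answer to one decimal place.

27.1 mOsm/kg

Calculated osmolality = 2·Na + glucose + BUN/2.8
= 2·134 + 6 + 8/2.8
= 268 + 6 + 2.86
= 276.86 mOsm/kg ≈ 276.9 mOsm/kg
Osmolar gap = measured − calculated = 304 − 276.9 = 27.1 mOsm/kg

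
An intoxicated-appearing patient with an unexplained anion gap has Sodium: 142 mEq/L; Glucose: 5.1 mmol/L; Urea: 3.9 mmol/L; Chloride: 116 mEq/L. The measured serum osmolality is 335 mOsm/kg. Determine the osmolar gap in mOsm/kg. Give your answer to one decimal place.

Calculated osmolality = 2·Na + glucose + urea
= 2·142 + 5.1 + 3.9
= 284 + 5.10 + 3.90
= 293 mOsm/kg ≈ 293.0 mOsm/kg
Osmolar gap = measured − calculated = 335 − 293.0 = 42.0 mOsm/kg

42.0 mOsm/kg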